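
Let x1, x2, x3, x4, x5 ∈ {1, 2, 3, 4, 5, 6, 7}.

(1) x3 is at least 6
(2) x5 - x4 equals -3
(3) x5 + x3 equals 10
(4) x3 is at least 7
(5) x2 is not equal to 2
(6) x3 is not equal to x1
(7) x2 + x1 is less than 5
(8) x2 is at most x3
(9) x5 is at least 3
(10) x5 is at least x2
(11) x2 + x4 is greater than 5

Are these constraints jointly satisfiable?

Setting (x1, x2, x3, x4, x5) = (1, 1, 7, 6, 3) satisfies everything: constraint 2: x5 - x4 = -3; constraint 3: x5 + x3 = 10, and the others follow.

Satisfiable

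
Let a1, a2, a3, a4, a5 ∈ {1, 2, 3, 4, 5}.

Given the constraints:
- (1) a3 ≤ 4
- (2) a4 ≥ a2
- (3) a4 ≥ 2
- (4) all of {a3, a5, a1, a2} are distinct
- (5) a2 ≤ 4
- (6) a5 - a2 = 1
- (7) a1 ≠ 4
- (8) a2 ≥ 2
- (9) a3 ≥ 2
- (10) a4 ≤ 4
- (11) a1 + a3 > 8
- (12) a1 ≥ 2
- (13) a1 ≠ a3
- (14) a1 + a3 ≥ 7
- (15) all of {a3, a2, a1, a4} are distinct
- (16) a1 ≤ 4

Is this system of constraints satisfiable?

Unsatisfiable

Constraints 1, 3, 5, 8, 9, 10, 12, and 16 confine each of a3, a2, a1, a4 to the 3 values {2, …, 4}.
Constraint 15 requires all 4 of them to be distinct, but only 3 values are available — impossible by the pigeonhole principle.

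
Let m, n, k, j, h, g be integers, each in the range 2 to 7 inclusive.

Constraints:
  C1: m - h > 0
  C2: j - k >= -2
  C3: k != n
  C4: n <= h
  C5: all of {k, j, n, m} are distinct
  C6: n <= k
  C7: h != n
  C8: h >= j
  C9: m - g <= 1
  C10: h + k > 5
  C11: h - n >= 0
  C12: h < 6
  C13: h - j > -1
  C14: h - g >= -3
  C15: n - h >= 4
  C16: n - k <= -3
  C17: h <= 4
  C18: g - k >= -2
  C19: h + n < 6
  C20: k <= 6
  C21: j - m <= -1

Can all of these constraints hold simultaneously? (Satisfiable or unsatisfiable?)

Unsatisfiable

Constraints 2, 9, 14, 15, 16, and 21 give h − g ≥ -3, g − m ≥ -1, m − j ≥ 1, j − k ≥ -2, k − n ≥ 3, n − h ≥ 4.
Adding all 6 inequalities: the left sides telescope to 0, and the right sides sum to (-3) + (-1) + 1 + (-2) + 3 + 4 = 2. So 0 ≥ 2, which is false.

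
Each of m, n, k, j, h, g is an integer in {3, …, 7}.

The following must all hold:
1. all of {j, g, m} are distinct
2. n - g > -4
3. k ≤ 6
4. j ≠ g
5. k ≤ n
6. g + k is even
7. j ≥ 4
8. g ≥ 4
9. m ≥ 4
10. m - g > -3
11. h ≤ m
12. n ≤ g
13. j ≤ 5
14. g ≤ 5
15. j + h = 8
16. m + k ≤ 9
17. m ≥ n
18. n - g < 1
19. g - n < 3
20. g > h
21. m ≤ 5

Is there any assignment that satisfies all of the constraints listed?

Unsatisfiable

Constraints 7, 8, 9, 13, 14, and 21 confine each of j, g, m to the 2 values {4, 5}.
Constraint 1 requires all 3 of them to be distinct, but only 2 values are available — impossible by the pigeonhole principle.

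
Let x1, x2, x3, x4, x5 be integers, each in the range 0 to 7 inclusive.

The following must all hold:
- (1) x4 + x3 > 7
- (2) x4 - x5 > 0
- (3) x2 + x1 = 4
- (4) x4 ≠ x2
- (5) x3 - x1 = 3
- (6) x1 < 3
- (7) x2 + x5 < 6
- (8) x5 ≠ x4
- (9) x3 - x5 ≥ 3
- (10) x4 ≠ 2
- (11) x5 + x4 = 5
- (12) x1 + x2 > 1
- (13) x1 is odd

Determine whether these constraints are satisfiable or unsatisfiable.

Satisfiable

The assignment x1 = 1, x2 = 3, x3 = 4, x4 = 4, x5 = 1 works:
  constraint 1 holds since x4 + x3 = 8.
  constraint 2 holds since x4 - x5 = 3.
  constraint 3 holds since x2 + x1 = 4.
The rest check out directly.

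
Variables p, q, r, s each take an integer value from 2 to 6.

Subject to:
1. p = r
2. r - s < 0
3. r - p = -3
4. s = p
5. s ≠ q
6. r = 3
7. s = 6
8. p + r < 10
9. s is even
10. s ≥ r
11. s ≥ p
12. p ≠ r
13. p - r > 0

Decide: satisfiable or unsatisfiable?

Constraint 7 fixes s = 6 and constraint 6 fixes r = 3. Constraints 1 and 4 give s = p = r, so s = r. But 6 ≠ 3 — contradiction.

Unsatisfiable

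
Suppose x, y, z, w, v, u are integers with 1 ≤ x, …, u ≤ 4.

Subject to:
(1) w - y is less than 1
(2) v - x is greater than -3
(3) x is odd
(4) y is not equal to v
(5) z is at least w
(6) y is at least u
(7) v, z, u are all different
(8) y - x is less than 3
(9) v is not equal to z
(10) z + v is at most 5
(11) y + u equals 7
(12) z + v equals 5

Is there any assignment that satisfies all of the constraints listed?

Satisfiable

Take x = 3, y = 4, z = 4, w = 3, v = 1, u = 3. Then constraint 1: w - y = -1; constraint 2: v - x = -2; constraint 8: y - x = 1, and every other listed constraint is also met.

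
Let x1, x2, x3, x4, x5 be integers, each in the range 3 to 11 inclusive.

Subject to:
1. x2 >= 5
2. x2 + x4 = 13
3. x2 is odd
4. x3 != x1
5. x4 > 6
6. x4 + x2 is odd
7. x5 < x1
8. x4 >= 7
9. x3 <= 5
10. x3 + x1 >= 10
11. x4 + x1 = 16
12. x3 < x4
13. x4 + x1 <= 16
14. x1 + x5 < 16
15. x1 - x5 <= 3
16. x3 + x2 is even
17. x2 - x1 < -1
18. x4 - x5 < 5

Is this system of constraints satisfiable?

Satisfiable

Take x1 = 8, x2 = 5, x3 = 3, x4 = 8, x5 = 6. Then constraint 2: x2 + x4 = 13; constraint 10: x3 + x1 = 11, and every other listed constraint is also met.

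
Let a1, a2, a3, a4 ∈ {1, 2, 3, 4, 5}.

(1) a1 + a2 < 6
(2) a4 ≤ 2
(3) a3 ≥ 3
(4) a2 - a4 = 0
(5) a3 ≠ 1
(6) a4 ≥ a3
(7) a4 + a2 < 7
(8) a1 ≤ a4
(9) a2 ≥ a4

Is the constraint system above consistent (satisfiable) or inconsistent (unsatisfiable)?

From constraint 3: a3 ≥ 3. From constraints 2 and 6: a3 ≤ a4 and a4 ≤ 2, so a3 ≤ 2. But 2 < 3, so no value of a3 works.

Unsatisfiable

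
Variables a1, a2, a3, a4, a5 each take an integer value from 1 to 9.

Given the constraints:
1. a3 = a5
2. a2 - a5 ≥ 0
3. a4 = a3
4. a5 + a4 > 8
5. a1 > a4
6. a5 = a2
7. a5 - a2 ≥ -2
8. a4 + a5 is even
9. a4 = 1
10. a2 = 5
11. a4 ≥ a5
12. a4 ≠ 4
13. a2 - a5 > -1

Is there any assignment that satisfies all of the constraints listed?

Unsatisfiable

Constraint 9 fixes a4 = 1 and constraint 10 fixes a2 = 5. Constraints 1, 3, and 6 give a4 = a3 = a5 = a2, so a4 = a2. But 1 ≠ 5 — contradiction.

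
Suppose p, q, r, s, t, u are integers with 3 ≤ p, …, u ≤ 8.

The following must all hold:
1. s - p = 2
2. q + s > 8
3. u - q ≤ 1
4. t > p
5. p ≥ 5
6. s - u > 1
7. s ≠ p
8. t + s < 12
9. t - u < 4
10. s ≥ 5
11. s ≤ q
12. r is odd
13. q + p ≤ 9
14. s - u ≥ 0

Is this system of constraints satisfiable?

From constraints 10 and 11: q ≥ s ≥ 5. From constraint 5: p ≥ 5. Hence q + p ≥ 10. But constraint 13 requires q + p ≤ 9, and 9 < 10. Contradiction.

Unsatisfiable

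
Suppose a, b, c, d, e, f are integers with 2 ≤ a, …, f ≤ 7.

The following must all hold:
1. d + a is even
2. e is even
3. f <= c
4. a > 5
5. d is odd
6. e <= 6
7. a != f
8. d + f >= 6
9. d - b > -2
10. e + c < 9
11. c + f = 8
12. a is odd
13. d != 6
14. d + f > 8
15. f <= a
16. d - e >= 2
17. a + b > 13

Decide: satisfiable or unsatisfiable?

Satisfiable

One satisfying assignment is a = 7, b = 7, c = 6, d = 7, e = 2, f = 2.
For the less obvious constraints — constraint 8: d + f = 9; constraint 9: d - b = 0 — and the others hold by inspection.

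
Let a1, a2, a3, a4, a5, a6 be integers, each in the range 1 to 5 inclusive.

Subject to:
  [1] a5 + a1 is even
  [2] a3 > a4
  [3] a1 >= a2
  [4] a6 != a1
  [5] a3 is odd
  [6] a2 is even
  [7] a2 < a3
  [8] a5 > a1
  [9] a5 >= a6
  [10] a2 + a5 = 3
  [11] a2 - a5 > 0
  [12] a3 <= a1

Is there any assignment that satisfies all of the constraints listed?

Constraints 7, 8, 11, and 12 give a5 < a2, a2 < a3, a3 ≤ a1, a1 < a5. Chaining: a5 < a2 < a3 ≤ a1 < a5, which forces a5 < a5 — impossible.

Unsatisfiable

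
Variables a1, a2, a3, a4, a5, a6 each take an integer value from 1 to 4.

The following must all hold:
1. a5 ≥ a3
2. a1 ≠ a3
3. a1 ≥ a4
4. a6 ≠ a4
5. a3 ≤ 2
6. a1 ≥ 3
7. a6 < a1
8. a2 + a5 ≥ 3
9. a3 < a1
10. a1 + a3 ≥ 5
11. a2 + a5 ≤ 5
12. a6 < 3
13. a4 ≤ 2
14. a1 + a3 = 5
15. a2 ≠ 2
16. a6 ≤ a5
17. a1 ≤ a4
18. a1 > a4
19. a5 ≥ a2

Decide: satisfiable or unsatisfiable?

From constraints 13 and 17: a1 ≤ a4 ≤ 2. From constraint 5: a3 ≤ 2. Hence a1 + a3 ≤ 4. But constraint 10 requires a1 + a3 ≥ 5, and 5 > 4. Contradiction.

Unsatisfiable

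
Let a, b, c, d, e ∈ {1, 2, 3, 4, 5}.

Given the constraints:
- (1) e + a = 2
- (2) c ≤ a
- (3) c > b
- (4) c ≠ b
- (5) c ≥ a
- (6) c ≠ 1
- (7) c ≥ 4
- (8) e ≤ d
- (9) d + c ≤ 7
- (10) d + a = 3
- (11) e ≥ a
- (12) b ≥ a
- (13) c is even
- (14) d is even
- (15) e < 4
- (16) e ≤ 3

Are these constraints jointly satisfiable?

From constraints 2 and 7: a ≥ c and c ≥ 4, so a ≥ 4. From constraints 11 and 16: a ≤ e and e ≤ 3, so a ≤ 3. But 3 < 4, so no value of a works.

Unsatisfiable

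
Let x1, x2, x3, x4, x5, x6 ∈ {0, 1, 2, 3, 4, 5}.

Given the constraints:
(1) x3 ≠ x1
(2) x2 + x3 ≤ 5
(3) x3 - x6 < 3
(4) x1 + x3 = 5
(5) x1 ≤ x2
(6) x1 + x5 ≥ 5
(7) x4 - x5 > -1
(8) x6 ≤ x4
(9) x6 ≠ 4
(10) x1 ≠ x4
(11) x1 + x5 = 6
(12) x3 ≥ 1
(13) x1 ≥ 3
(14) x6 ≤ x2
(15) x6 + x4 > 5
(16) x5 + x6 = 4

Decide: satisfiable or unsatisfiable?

One satisfying assignment is x1 = 3, x2 = 3, x3 = 2, x4 = 5, x5 = 3, x6 = 1.
For the less obvious constraints — constraint 2: x2 + x3 = 5; constraint 3: x3 - x6 = 1 — and the others hold by inspection.

Satisfiable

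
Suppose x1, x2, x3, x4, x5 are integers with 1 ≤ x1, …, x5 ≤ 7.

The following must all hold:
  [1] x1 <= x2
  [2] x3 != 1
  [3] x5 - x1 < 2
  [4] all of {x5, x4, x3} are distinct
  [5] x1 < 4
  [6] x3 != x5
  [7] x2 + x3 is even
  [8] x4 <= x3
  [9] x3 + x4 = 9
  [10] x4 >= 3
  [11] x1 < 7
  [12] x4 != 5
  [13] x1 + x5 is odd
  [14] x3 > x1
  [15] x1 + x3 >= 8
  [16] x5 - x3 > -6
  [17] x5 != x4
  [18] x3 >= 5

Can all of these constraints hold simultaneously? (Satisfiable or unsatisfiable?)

Satisfiable

One satisfying assignment is x1 = 2, x2 = 6, x3 = 6, x4 = 3, x5 = 1.
For the less obvious constraints — constraint 3: x5 - x1 = -1; constraint 9: x3 + x4 = 9 — and the others hold by inspection.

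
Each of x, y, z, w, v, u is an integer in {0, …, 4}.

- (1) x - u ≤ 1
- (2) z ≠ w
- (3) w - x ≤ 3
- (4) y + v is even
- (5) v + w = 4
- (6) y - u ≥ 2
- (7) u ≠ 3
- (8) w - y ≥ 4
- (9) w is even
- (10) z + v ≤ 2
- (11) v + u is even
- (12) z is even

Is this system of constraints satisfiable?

Unsatisfiable

Constraints 1, 3, 6, and 8 give y − u ≥ 2, u − x ≥ -1, x − w ≥ -3, w − y ≥ 4.
Adding all 4 inequalities: the left sides telescope to 0, and the right sides sum to 2 + (-1) + (-3) + 4 = 2. So 0 ≥ 2, which is false.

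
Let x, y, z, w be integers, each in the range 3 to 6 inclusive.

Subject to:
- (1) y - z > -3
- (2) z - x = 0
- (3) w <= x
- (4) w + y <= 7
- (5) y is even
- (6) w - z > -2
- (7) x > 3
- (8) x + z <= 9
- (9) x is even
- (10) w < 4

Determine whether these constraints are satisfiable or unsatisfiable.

Satisfiable

Setting (x, y, z, w) = (4, 4, 4, 3) satisfies everything: constraint 1: y - z = 0; constraint 2: z - x = 0; constraint 4: w + y = 7, and the others follow.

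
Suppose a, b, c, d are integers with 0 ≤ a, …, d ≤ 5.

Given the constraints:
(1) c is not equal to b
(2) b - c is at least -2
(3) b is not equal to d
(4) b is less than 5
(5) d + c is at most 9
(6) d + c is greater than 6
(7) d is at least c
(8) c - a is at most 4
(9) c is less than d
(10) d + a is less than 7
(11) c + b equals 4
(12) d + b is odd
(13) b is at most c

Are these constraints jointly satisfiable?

Satisfiable

The assignment a = 0, b = 1, c = 3, d = 4 works:
  constraint 2 holds since b - c = -2.
  constraint 5 holds since d + c = 7.
  constraint 6 holds since d + c = 7.
The rest check out directly.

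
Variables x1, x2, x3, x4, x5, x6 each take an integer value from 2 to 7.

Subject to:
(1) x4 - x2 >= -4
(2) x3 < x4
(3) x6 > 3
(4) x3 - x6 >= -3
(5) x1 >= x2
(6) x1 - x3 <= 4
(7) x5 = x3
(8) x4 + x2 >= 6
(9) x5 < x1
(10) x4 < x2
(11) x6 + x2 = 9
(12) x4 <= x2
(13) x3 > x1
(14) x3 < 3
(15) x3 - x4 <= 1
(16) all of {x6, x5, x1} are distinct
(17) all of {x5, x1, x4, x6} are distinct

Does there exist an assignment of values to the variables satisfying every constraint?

Unsatisfiable

Constraints 2, 5, 10, and 13 give x3 < x4, x4 < x2, x2 ≤ x1, x1 < x3. Chaining: x3 < x4 < x2 ≤ x1 < x3, which forces x3 < x3 — impossible.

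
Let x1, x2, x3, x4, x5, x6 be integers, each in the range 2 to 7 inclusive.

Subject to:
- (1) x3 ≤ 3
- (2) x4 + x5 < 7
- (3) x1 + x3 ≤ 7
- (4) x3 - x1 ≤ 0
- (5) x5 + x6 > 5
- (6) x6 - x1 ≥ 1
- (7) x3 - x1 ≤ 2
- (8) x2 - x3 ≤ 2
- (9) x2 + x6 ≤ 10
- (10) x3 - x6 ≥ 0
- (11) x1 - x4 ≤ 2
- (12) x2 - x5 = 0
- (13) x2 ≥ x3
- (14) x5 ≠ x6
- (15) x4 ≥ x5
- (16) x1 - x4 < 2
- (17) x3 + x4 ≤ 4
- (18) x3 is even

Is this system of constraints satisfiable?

Unsatisfiable

Constraints 4, 6, and 10 give x1 − x3 ≥ 0, x3 − x6 ≥ 0, x6 − x1 ≥ 1.
Adding all 3 inequalities: the left sides telescope to 0, and the right sides sum to 0 + 0 + 1 = 1. So 0 ≥ 1, which is false.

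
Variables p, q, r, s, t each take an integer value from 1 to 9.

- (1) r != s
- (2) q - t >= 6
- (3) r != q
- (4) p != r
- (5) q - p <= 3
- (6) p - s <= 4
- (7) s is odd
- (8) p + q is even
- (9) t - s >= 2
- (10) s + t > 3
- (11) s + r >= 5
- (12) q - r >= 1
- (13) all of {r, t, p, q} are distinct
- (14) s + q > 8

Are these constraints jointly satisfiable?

Constraints 2, 5, 6, and 9 give p − q ≥ -3, q − t ≥ 6, t − s ≥ 2, s − p ≥ -4.
Adding all 4 inequalities: the left sides telescope to 0, and the right sides sum to (-3) + 6 + 2 + (-4) = 1. So 0 ≥ 1, which is false.

Unsatisfiable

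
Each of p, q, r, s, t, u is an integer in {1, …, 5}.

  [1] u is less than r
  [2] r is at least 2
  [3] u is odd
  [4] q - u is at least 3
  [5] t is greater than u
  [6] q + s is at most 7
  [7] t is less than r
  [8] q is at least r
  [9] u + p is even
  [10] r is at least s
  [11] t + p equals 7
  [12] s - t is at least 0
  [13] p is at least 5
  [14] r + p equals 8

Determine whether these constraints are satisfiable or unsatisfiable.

Satisfiable

Try p = 5, q = 5, r = 3, s = 2, t = 2, u = 1.
Check constraint 4: q - u = 4; constraint 6: q + s = 7. The remaining constraints are straightforward to verify.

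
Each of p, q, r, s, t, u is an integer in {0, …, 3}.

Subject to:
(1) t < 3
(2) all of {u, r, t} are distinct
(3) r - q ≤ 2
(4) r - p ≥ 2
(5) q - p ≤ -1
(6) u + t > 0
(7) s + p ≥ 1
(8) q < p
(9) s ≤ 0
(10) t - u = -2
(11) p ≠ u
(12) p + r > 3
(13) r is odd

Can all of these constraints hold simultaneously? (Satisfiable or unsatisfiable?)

Unsatisfiable

Constraints 3, 4, and 5 give r − p ≥ 2, p − q ≥ 1, q − r ≥ -2.
Adding all 3 inequalities: the left sides telescope to 0, and the right sides sum to 2 + 1 + (-2) = 1. So 0 ≥ 1, which is false.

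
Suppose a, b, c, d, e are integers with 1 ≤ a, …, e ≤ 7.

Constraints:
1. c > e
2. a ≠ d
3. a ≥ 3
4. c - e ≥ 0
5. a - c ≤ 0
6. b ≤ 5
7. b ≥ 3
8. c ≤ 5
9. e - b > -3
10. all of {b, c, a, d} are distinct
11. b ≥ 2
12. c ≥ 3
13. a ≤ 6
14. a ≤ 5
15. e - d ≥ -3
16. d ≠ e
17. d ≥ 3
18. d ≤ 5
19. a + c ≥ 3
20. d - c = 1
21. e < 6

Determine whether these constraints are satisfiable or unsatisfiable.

Unsatisfiable

Constraints 3, 6, 7, 8, 12, 14, 17, and 18 confine each of b, c, a, d to the 3 values {3, …, 5}.
Constraint 10 requires all 4 of them to be distinct, but only 3 values are available — impossible by the pigeonhole principle.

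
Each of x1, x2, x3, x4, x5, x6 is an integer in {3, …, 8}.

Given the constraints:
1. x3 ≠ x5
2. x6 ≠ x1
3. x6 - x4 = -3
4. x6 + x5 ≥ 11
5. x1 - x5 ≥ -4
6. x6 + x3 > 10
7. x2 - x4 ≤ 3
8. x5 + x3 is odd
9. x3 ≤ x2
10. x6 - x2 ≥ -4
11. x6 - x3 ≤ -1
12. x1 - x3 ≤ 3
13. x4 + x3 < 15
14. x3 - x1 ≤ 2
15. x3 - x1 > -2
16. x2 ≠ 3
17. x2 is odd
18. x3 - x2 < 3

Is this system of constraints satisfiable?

The assignment x1 = 7, x2 = 7, x3 = 7, x4 = 7, x5 = 8, x6 = 4 works:
  constraint 3 holds since x6 - x4 = -3.
  constraint 4 holds since x6 + x5 = 12.
  constraint 5 holds since x1 - x5 = -1.
The rest check out directly.

Satisfiable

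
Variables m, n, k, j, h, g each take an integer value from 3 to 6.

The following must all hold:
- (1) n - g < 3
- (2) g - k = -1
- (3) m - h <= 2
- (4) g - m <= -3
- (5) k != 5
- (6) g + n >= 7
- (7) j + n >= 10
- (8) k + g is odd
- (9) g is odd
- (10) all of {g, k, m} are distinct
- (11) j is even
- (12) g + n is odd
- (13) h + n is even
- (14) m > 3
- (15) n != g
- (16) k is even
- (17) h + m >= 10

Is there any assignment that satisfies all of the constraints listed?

Take m = 6, n = 4, k = 4, j = 6, h = 6, g = 3. Then constraint 1: n - g = 1; constraint 2: g - k = -1; constraint 3: m - h = 0, and every other listed constraint is also met.

Satisfiable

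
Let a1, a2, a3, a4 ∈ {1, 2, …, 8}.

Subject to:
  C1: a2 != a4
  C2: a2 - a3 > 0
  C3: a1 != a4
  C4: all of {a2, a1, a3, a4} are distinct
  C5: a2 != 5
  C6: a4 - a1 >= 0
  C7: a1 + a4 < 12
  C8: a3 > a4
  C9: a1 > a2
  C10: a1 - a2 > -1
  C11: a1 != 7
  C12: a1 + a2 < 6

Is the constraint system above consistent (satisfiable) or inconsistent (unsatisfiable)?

Unsatisfiable

Constraints 2, 6, 8, and 9 give a3 < a2, a2 < a1, a1 ≤ a4, a4 < a3. Chaining: a3 < a2 < a1 ≤ a4 < a3, which forces a3 < a3 — impossible.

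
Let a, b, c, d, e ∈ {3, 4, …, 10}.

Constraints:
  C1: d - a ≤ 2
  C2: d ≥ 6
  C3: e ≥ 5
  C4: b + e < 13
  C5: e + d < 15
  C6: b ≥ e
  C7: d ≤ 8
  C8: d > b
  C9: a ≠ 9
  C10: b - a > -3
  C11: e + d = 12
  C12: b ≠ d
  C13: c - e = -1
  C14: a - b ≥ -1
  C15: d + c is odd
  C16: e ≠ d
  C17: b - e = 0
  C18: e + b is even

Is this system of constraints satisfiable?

Satisfiable

One satisfying assignment is a = 6, b = 5, c = 4, d = 7, e = 5.
For the less obvious constraints — constraint 1: d - a = 1; constraint 4: b + e = 10 — and the others hold by inspection.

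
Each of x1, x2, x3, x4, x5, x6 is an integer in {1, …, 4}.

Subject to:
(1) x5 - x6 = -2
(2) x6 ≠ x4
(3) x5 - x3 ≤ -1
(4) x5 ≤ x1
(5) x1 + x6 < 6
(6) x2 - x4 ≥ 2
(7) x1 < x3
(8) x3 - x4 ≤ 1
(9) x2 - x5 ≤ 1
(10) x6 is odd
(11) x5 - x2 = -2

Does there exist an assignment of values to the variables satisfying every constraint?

Constraints 3, 6, 8, and 9 give x5 − x2 ≥ -1, x2 − x4 ≥ 2, x4 − x3 ≥ -1, x3 − x5 ≥ 1.
Adding all 4 inequalities: the left sides telescope to 0, and the right sides sum to (-1) + 2 + (-1) + 1 = 1. So 0 ≥ 1, which is false.

Unsatisfiable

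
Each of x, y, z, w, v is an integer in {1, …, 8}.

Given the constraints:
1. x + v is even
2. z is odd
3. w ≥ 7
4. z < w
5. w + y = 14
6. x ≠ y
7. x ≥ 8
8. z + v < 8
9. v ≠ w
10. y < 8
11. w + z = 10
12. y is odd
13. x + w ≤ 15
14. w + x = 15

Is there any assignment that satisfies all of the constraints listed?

Take x = 8, y = 7, z = 3, w = 7, v = 4. Then constraint 5: w + y = 14; constraint 8: z + v = 7, and every other listed constraint is also met.

Satisfiable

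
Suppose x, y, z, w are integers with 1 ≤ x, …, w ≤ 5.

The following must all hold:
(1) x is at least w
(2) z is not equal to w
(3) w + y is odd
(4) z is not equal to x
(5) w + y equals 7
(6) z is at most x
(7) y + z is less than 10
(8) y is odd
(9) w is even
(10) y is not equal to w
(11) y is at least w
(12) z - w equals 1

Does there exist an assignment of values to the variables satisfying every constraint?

Take x = 5, y = 5, z = 3, w = 2. Then constraint 5: w + y = 7; constraint 7: y + z = 8; constraint 12: z - w = 1, and every other listed constraint is also met.

Satisfiable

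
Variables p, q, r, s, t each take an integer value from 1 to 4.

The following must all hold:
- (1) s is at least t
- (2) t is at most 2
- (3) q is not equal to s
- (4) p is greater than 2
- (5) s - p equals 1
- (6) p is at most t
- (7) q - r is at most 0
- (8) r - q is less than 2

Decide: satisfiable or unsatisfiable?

Unsatisfiable

From constraint 4: p ≥ 3. From constraints 2 and 6: p ≤ t and t ≤ 2, so p ≤ 2. But 2 < 3, so no value of p works.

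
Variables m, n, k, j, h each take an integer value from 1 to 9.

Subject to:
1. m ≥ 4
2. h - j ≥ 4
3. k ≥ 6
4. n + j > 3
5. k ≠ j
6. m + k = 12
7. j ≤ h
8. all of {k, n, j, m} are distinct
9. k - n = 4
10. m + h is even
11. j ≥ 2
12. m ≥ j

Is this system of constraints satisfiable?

The assignment m = 5, n = 3, k = 7, j = 2, h = 7 works:
  constraint 2 holds since h - j = 5.
  constraint 4 holds since n + j = 5.
The rest check out directly.

Satisfiable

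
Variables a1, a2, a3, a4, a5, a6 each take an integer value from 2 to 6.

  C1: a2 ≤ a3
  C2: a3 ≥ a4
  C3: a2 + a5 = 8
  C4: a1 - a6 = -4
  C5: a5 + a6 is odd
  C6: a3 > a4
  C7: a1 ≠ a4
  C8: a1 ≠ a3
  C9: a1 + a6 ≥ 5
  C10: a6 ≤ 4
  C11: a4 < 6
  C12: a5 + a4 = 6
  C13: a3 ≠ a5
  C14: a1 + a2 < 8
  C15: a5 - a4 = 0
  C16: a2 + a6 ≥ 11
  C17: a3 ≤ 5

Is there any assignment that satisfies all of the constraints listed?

From constraints 1 and 17: a2 ≤ a3 ≤ 5. From constraint 10: a6 ≤ 4. Hence a2 + a6 ≤ 9. But constraint 16 requires a2 + a6 ≥ 11, and 11 > 9. Contradiction.

Unsatisfiable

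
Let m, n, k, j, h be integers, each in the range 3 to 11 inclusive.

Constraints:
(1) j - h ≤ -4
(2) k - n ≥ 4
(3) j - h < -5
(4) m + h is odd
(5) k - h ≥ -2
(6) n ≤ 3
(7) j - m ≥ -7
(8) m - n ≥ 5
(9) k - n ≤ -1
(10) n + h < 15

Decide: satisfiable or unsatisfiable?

Unsatisfiable

Constraints 1, 5, 7, 8, and 9 give j − m ≥ -7, m − n ≥ 5, n − k ≥ 1, k − h ≥ -2, h − j ≥ 4.
Adding all 5 inequalities: the left sides telescope to 0, and the right sides sum to (-7) + 5 + 1 + (-2) + 4 = 1. So 0 ≥ 1, which is false.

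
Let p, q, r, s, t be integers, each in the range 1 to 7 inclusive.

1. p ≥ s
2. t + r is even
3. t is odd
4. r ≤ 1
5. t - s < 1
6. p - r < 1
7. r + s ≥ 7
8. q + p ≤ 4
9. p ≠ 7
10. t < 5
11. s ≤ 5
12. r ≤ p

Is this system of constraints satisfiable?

Unsatisfiable

From constraint 4: r ≤ 1. From constraint 11: s ≤ 5. Hence r + s ≤ 6. But constraint 7 requires r + s ≥ 7, and 7 > 6. Contradiction.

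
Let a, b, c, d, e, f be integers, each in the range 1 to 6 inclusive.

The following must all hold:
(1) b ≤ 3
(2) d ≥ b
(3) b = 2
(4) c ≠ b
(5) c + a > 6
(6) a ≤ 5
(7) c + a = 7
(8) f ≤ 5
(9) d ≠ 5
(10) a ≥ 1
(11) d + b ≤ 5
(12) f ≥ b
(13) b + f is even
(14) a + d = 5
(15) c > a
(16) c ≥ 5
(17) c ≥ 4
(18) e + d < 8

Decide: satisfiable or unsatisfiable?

The assignment a = 2, b = 2, c = 5, d = 3, e = 2, f = 2 works:
  constraint 5 holds since c + a = 7.
  constraint 7 holds since c + a = 7.
The rest check out directly.

Satisfiable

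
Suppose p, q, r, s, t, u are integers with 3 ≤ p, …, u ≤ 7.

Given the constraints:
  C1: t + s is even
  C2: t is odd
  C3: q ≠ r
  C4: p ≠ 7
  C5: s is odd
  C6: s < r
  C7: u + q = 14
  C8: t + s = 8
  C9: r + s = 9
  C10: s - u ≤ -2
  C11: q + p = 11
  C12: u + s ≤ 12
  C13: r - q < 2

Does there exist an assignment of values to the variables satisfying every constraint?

Satisfiable

The assignment p = 4, q = 7, r = 6, s = 3, t = 5, u = 7 works:
  constraint 7 holds since u + q = 14.
  constraint 8 holds since t + s = 8.
  constraint 9 holds since r + s = 9.
The rest check out directly.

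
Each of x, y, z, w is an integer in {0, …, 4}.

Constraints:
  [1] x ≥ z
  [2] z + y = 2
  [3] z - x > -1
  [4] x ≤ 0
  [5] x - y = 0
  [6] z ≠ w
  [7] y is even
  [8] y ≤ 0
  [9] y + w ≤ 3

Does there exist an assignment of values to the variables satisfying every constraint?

From constraints 1 and 4: z ≤ x ≤ 0. From constraint 8: y ≤ 0. Hence z + y ≤ 0. But constraint 2 requires z + y = 2, and 2 > 0. Contradiction.

Unsatisfiable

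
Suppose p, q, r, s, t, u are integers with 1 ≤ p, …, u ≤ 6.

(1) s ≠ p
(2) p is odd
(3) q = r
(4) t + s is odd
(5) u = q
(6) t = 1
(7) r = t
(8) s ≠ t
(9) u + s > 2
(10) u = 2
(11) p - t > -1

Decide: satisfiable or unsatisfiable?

Constraint 10 fixes u = 2 and constraint 6 fixes t = 1. Constraints 3, 5, and 7 give u = q = r = t, so u = t. But 2 ≠ 1 — contradiction.

Unsatisfiable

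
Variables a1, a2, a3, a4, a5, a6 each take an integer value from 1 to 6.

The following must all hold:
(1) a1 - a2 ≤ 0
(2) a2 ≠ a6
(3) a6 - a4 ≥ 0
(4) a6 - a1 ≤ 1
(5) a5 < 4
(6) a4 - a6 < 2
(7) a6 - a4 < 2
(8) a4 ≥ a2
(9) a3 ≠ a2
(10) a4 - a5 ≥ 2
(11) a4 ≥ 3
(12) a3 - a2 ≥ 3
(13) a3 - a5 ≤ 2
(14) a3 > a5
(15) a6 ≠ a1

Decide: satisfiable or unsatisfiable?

Unsatisfiable

Constraints 1, 3, 4, 10, 12, and 13 give a5 − a3 ≥ -2, a3 − a2 ≥ 3, a2 − a1 ≥ 0, a1 − a6 ≥ -1, a6 − a4 ≥ 0, a4 − a5 ≥ 2.
Adding all 6 inequalities: the left sides telescope to 0, and the right sides sum to (-2) + 3 + 0 + (-1) + 0 + 2 = 2. So 0 ≥ 2, which is false.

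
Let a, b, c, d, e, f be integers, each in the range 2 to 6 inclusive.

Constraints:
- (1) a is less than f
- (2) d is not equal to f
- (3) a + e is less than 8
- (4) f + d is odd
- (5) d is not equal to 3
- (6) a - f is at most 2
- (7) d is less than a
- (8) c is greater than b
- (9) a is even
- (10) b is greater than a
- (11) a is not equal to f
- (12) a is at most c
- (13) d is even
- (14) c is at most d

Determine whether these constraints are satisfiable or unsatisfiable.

Constraints 7, 8, 10, and 14 give a < b, b < c, c ≤ d, d < a. Chaining: a < b < c ≤ d < a, which forces a < a — impossible.

Unsatisfiable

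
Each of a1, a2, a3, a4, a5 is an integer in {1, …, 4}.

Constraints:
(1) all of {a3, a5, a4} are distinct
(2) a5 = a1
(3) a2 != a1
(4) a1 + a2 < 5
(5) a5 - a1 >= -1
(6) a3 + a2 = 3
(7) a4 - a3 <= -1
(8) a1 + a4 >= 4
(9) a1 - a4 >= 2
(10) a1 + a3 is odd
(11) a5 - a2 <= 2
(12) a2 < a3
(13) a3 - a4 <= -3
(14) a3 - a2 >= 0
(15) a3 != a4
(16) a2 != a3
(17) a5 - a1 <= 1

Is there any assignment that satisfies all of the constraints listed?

Constraints 5, 9, 11, 13, and 14 give a3 − a2 ≥ 0, a2 − a5 ≥ -2, a5 − a1 ≥ -1, a1 − a4 ≥ 2, a4 − a3 ≥ 3.
Adding all 5 inequalities: the left sides telescope to 0, and the right sides sum to 0 + (-2) + (-1) + 2 + 3 = 2. So 0 ≥ 2, which is false.

Unsatisfiable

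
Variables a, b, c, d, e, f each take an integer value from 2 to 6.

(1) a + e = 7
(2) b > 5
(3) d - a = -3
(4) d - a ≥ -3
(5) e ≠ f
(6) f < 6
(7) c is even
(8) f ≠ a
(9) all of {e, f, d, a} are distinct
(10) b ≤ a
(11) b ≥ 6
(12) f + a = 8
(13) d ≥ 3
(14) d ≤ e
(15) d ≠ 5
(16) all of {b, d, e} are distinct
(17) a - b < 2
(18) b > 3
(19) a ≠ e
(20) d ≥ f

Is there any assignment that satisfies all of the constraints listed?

From constraints 10 and 11: a ≥ b ≥ 6. From constraints 13 and 14: e ≥ d ≥ 3. Hence a + e ≥ 9. But constraint 1 requires a + e = 7, and 7 < 9. Contradiction.

Unsatisfiable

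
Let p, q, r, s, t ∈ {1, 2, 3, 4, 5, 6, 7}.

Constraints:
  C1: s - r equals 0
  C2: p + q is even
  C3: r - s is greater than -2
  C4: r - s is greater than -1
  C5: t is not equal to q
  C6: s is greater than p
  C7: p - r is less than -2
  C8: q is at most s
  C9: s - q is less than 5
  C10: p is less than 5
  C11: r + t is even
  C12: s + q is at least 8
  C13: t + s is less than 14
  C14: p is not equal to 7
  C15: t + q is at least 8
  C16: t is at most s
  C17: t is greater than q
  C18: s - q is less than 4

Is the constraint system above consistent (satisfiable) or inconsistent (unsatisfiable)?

Satisfiable

Take p = 2, q = 4, r = 6, s = 6, t = 6. Then constraint 1: s - r = 0; constraint 3: r - s = 0, and every other listed constraint is also met.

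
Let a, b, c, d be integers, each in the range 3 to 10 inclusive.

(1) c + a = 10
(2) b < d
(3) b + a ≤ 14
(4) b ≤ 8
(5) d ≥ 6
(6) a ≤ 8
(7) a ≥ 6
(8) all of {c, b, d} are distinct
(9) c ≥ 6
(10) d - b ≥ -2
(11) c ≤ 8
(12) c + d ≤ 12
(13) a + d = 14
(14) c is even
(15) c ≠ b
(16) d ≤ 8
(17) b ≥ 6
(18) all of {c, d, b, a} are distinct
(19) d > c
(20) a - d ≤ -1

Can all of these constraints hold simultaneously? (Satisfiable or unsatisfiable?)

Constraints 4, 5, 6, 7, 9, 11, 16, and 17 confine each of c, d, b, a to the 3 values {6, …, 8}.
Constraint 18 requires all 4 of them to be distinct, but only 3 values are available — impossible by the pigeonhole principle.

Unsatisfiable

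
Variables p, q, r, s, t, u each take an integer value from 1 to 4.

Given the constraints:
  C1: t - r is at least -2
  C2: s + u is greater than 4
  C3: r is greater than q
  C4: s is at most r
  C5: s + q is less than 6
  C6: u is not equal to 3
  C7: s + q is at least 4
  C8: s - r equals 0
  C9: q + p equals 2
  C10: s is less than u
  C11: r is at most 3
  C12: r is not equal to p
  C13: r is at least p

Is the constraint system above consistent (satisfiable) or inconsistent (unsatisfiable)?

Try p = 1, q = 1, r = 3, s = 3, t = 1, u = 4.
Check constraint 1: t - r = -2; constraint 2: s + u = 7. The remaining constraints are straightforward to verify.

Satisfiable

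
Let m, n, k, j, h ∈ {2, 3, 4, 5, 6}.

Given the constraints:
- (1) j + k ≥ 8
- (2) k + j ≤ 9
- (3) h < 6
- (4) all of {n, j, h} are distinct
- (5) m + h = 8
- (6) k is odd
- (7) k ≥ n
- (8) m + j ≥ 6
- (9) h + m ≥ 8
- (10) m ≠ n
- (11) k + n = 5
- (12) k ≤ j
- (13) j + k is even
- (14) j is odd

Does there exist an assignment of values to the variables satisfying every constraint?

Try m = 4, n = 2, k = 3, j = 5, h = 4.
Check constraint 1: j + k = 8; constraint 2: k + j = 8. The remaining constraints are straightforward to verify.

Satisfiable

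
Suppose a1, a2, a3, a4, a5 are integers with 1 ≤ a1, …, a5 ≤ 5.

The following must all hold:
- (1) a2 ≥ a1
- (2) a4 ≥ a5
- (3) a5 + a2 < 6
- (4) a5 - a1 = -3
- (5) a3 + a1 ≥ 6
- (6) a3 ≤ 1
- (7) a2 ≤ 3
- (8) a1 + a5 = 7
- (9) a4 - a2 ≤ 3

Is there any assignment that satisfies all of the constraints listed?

Unsatisfiable

From constraint 6: a3 ≤ 1. From constraints 1 and 7: a1 ≤ a2 ≤ 3. Hence a3 + a1 ≤ 4. But constraint 5 requires a3 + a1 ≥ 6, and 6 > 4. Contradiction.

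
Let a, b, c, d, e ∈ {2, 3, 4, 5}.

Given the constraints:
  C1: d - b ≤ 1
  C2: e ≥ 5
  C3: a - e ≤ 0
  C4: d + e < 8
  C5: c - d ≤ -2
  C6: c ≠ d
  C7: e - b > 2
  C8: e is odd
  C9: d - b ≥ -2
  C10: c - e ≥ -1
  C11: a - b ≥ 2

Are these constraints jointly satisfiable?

Constraints 1, 3, 5, 10, and 11 give b − d ≥ -1, d − c ≥ 2, c − e ≥ -1, e − a ≥ 0, a − b ≥ 2.
Adding all 5 inequalities: the left sides telescope to 0, and the right sides sum to (-1) + 2 + (-1) + 0 + 2 = 2. So 0 ≥ 2, which is false.

Unsatisfiable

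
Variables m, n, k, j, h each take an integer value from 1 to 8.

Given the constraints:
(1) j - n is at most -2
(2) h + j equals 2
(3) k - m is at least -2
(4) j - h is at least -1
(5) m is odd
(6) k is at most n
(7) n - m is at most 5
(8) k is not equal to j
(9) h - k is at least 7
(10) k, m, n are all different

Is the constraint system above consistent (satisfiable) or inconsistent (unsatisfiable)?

Unsatisfiable

Constraints 1, 3, 4, 7, and 9 give k − m ≥ -2, m − n ≥ -5, n − j ≥ 2, j − h ≥ -1, h − k ≥ 7.
Adding all 5 inequalities: the left sides telescope to 0, and the right sides sum to (-2) + (-5) + 2 + (-1) + 7 = 1. So 0 ≥ 1, which is false.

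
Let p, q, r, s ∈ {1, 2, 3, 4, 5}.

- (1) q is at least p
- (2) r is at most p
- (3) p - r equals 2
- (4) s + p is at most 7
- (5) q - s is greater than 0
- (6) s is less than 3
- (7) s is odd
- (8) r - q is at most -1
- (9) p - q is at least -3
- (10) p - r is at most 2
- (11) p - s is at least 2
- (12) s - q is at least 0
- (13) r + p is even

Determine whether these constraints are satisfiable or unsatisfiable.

Unsatisfiable

Constraints 8, 10, 11, and 12 give s − q ≥ 0, q − r ≥ 1, r − p ≥ -2, p − s ≥ 2.
Adding all 4 inequalities: the left sides telescope to 0, and the right sides sum to 0 + 1 + (-2) + 2 = 1. So 0 ≥ 1, which is false.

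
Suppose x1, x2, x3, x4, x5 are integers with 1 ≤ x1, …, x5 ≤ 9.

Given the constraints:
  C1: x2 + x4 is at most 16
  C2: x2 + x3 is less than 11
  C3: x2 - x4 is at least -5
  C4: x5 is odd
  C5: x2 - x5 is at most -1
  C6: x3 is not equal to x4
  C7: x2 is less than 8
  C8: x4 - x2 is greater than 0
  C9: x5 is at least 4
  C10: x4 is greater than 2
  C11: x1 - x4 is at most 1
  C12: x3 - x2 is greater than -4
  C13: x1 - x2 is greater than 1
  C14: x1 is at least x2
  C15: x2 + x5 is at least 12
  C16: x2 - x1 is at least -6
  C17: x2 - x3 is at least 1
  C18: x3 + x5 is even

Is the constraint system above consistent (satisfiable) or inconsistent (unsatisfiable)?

Satisfiable

Try x1 = 9, x2 = 6, x3 = 3, x4 = 8, x5 = 9.
Check constraint 1: x2 + x4 = 14; constraint 2: x2 + x3 = 9. The remaining constraints are straightforward to verify.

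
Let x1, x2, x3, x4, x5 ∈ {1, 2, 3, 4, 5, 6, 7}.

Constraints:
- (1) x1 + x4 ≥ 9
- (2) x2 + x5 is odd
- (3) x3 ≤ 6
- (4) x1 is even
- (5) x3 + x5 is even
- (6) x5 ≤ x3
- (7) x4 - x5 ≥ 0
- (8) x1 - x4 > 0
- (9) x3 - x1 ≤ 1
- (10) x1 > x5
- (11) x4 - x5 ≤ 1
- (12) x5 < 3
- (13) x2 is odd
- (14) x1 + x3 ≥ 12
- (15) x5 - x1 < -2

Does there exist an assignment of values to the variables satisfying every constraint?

Satisfiable

The assignment x1 = 6, x2 = 3, x3 = 6, x4 = 3, x5 = 2 works:
  constraint 1 holds since x1 + x4 = 9.
  constraint 7 holds since x4 - x5 = 1.
The rest check out directly.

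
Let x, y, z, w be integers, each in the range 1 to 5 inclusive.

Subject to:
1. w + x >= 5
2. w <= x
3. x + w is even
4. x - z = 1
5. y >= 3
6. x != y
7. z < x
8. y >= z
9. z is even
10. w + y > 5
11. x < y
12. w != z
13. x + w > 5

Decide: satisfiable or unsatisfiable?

One satisfying assignment is x = 3, y = 5, z = 2, w = 3.
For the less obvious constraints — constraint 1: w + x = 6; constraint 4: x - z = 1; constraint 10: w + y = 8 — and the others hold by inspection.

Satisfiable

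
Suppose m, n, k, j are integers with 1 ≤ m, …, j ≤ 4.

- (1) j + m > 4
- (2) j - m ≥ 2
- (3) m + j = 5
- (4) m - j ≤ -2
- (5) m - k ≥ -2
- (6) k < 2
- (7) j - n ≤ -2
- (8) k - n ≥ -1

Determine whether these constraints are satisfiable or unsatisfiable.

Unsatisfiable

Constraints 4, 5, 7, and 8 give m − k ≥ -2, k − n ≥ -1, n − j ≥ 2, j − m ≥ 2.
Adding all 4 inequalities: the left sides telescope to 0, and the right sides sum to (-2) + (-1) + 2 + 2 = 1. So 0 ≥ 1, which is false.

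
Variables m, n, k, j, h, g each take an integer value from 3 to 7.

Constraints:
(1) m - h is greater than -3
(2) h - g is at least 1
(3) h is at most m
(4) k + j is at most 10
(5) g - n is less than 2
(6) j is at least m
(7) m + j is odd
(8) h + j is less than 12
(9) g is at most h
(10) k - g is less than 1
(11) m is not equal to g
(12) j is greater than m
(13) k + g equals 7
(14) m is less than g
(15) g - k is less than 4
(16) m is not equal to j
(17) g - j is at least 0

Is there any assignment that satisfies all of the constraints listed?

Unsatisfiable

Constraints 3, 9, 12, and 17 give h ≤ m, m < j, j ≤ g, g ≤ h. Chaining: h ≤ m < j ≤ g ≤ h, which forces h < h — impossible.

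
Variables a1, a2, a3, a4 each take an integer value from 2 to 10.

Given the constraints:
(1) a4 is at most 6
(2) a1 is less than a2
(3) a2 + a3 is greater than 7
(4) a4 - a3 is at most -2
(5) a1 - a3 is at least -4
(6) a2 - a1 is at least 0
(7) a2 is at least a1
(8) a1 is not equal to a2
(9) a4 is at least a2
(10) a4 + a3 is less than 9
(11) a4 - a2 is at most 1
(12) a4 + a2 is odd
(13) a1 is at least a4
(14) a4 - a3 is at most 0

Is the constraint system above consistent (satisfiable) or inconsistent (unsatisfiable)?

Unsatisfiable

Constraints 2, 9, and 13 give a1 < a2, a2 ≤ a4, a4 ≤ a1. Chaining: a1 < a2 ≤ a4 ≤ a1, which forces a1 < a1 — impossible.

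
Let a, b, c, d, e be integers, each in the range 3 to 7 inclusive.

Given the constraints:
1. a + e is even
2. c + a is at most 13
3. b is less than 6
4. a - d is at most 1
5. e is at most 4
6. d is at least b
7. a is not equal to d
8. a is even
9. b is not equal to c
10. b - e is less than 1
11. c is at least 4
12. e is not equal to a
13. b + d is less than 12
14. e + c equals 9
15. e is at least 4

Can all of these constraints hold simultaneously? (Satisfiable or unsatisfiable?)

Satisfiable

One satisfying assignment is a = 6, b = 4, c = 5, d = 5, e = 4.
For the less obvious constraints — constraint 2: c + a = 11; constraint 4: a - d = 1 — and the others hold by inspection.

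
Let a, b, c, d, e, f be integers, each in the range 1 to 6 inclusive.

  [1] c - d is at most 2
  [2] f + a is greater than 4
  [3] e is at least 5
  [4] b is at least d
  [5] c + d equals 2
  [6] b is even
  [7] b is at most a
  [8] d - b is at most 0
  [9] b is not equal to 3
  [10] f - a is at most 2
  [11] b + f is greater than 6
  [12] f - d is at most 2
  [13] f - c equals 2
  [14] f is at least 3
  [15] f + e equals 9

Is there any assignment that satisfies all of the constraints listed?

Satisfiable

The assignment a = 4, b = 4, c = 1, d = 1, e = 6, f = 3 works:
  constraint 1 holds since c - d = 0.
  constraint 2 holds since f + a = 7.
The rest check out directly.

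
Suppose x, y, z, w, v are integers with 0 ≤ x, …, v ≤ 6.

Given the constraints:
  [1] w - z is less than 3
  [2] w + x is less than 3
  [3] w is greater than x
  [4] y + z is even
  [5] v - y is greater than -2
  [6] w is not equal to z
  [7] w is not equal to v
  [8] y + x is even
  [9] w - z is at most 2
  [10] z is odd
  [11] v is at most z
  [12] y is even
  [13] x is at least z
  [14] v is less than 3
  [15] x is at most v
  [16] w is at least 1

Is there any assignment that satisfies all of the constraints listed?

Unsatisfiable

Constraint 12 makes y even and constraint 10 makes z odd, so y + z must be odd. Constraint 4 says y + z is even — contradiction.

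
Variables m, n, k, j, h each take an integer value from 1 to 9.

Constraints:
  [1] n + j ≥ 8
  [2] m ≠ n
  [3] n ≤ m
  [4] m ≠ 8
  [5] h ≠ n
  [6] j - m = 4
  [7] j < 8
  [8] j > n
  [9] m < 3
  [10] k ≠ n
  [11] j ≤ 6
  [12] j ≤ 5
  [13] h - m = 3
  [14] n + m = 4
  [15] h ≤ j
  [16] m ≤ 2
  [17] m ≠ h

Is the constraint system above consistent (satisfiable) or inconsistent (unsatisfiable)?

Unsatisfiable

From constraints 3 and 16: n ≤ m ≤ 2. From constraint 12: j ≤ 5. Hence n + j ≤ 7. But constraint 1 requires n + j ≥ 8, and 8 > 7. Contradiction.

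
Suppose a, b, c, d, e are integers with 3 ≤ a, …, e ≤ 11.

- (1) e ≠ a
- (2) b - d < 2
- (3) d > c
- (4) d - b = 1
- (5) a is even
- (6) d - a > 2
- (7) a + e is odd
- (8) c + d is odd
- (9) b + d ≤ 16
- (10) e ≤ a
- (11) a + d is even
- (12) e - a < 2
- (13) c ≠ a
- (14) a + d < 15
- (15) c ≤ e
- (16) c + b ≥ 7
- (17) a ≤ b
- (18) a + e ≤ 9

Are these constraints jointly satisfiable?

Take a = 4, b = 7, c = 3, d = 8, e = 3. Then constraint 2: b - d = -1; constraint 4: d - b = 1, and every other listed constraint is also met.

Satisfiable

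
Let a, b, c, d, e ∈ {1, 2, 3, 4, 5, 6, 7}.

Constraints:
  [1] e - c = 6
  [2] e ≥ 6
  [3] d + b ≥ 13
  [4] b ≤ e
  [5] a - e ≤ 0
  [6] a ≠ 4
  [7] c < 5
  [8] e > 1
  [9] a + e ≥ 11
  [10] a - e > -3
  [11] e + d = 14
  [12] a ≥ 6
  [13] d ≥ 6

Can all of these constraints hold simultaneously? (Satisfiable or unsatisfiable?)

Satisfiable

Take a = 7, b = 6, c = 1, d = 7, e = 7. Then constraint 1: e - c = 6; constraint 3: d + b = 13; constraint 5: a - e = 0, and every other listed constraint is also met.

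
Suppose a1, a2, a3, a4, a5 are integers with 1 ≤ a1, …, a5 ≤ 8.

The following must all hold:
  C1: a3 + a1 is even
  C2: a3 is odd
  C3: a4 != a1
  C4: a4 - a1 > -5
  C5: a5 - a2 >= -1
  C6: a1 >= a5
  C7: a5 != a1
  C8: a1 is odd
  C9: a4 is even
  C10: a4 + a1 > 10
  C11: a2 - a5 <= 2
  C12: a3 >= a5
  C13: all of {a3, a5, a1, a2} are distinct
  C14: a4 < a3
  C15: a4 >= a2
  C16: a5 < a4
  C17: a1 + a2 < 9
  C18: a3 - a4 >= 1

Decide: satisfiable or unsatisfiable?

The assignment a1 = 7, a2 = 1, a3 = 5, a4 = 4, a5 = 2 works:
  constraint 4 holds since a4 - a1 = -3.
  constraint 5 holds since a5 - a2 = 1.
The rest check out directly.

Satisfiable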